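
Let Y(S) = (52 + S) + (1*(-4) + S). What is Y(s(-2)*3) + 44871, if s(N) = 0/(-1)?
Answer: 44919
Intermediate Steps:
s(N) = 0 (s(N) = 0*(-1) = 0)
Y(S) = 48 + 2*S (Y(S) = (52 + S) + (-4 + S) = 48 + 2*S)
Y(s(-2)*3) + 44871 = (48 + 2*(0*3)) + 44871 = (48 + 2*0) + 44871 = (48 + 0) + 44871 = 48 + 44871 = 44919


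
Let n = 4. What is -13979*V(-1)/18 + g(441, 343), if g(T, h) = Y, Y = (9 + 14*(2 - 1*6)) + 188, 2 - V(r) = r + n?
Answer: 16517/18 ≈ 917.61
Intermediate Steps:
V(r) = -2 - r (V(r) = 2 - (r + 4) = 2 - (4 + r) = 2 + (-4 - r) = -2 - r)
Y = 141 (Y = (9 + 14*(2 - 6)) + 188 = (9 + 14*(-4)) + 188 = (9 - 56) + 188 = -47 + 188 = 141)
g(T, h) = 141
-13979*V(-1)/18 + g(441, 343) = -13979*(-2 - 1*(-1))/18 + 141 = -13979*(-2 + 1)/18 + 141 = -(-13979)/18 + 141 = -13979*(-1/18) + 141 = 13979/18 + 141 = 16517/18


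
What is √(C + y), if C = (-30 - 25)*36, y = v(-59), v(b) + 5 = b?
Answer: 2*I*√511 ≈ 45.211*I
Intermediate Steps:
v(b) = -5 + b
y = -64 (y = -5 - 59 = -64)
C = -1980 (C = -55*36 = -1980)
√(C + y) = √(-1980 - 64) = √(-2044) = 2*I*√511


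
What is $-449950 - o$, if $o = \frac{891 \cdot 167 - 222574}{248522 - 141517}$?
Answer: $- \frac{48146825973}{107005} \approx -4.4995 \cdot 10^{5}$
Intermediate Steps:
$o = - \frac{73777}{107005}$ ($o = \frac{148797 - 222574}{107005} = \left(-73777\right) \frac{1}{107005} = - \frac{73777}{107005} \approx -0.68947$)
$-449950 - o = -449950 - - \frac{73777}{107005} = -449950 + \frac{73777}{107005} = - \frac{48146825973}{107005}$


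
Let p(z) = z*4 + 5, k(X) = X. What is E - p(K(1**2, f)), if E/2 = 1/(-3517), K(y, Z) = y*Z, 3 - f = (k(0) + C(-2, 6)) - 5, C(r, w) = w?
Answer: -45723/3517 ≈ -13.001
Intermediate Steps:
f = 2 (f = 3 - ((0 + 6) - 5) = 3 - (6 - 5) = 3 - 1*1 = 3 - 1 = 2)
K(y, Z) = Z*y
E = -2/3517 (E = 2/(-3517) = 2*(-1/3517) = -2/3517 ≈ -0.00056867)
p(z) = 5 + 4*z (p(z) = 4*z + 5 = 5 + 4*z)
E - p(K(1**2, f)) = -2/3517 - (5 + 4*(2*1**2)) = -2/3517 - (5 + 4*(2*1)) = -2/3517 - (5 + 4*2) = -2/3517 - (5 + 8) = -2/3517 - 1*13 = -2/3517 - 13 = -45723/3517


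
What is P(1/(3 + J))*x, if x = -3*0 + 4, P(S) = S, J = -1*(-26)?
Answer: 4/29 ≈ 0.13793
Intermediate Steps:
J = 26
x = 4 (x = 0 + 4 = 4)
P(1/(3 + J))*x = 4/(3 + 26) = 4/29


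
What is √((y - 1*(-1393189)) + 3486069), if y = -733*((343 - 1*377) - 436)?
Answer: 2*√1305942 ≈ 2285.6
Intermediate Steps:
y = 344510 (y = -733*((343 - 377) - 436) = -733*(-34 - 436) = -733*(-470) = 344510)
√((y - 1*(-1393189)) + 3486069) = √((344510 - 1*(-1393189)) + 3486069) = √((344510 + 1393189) + 3486069) = √(1737699 + 3486069) = √5223768 = 2*√1305942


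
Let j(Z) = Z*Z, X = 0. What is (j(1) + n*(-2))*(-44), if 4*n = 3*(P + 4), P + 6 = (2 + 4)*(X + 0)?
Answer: -176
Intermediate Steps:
j(Z) = Z**2
P = -6 (P = -6 + (2 + 4)*(0 + 0) = -6 + 6*0 = -6 + 0 = -6)
n = -3/2 (n = (3*(-6 + 4))/4 = (3*(-2))/4 = (1/4)*(-6) = -3/2 ≈ -1.5000)
(j(1) + n*(-2))*(-44) = (1**2 - 3/2*(-2))*(-44) = (1 + 3)*(-44) = 4*(-44) = -176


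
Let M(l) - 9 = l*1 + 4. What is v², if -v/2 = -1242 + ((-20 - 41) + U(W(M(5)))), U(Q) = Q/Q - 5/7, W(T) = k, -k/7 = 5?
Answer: 332624644/49 ≈ 6.7883e+6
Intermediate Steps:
M(l) = 13 + l (M(l) = 9 + (l*1 + 4) = 9 + (l + 4) = 9 + (4 + l) = 13 + l)
k = -35 (k = -7*5 = -35)
W(T) = -35
U(Q) = 2/7 (U(Q) = 1 - 5*⅐ = 1 - 5/7 = 2/7)
v = 18238/7 (v = -2*(-1242 + ((-20 - 41) + 2/7)) = -2*(-1242 + (-61 + 2/7)) = -2*(-1242 - 425/7) = -2*(-9119/7) = 18238/7 ≈ 2605.4)
v² = (18238/7)² = 332624644/49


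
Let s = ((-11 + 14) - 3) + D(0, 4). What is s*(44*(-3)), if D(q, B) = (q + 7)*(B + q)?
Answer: -3696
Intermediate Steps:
D(q, B) = (7 + q)*(B + q)
s = 28 (s = ((-11 + 14) - 3) + (0² + 7*4 + 7*0 + 4*0) = (3 - 3) + (0 + 28 + 0 + 0) = 0 + 28 = 28)
s*(44*(-3)) = 28*(44*(-3)) = 28*(-132) = -3696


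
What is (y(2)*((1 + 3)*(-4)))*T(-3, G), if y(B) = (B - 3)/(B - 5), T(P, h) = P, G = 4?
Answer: 16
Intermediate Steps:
y(B) = (-3 + B)/(-5 + B)
(y(2)*((1 + 3)*(-4)))*T(-3, G) = (((-3 + 2)/(-5 + 2))*((1 + 3)*(-4)))*(-3) = ((-1/(-3))*(4*(-4)))*(-3) = (-1/3*(-1)*(-16))*(-3) = ((1/3)*(-16))*(-3) = -16/3*(-3) = 16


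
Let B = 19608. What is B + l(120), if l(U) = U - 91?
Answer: 19637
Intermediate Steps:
l(U) = -91 + U
B + l(120) = 19608 + (-91 + 120) = 19608 + 29 = 19637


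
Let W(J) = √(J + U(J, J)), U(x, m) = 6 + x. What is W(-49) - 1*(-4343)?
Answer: 4343 + 2*I*√23 ≈ 4343.0 + 9.5917*I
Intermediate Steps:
W(J) = √(6 + 2*J) (W(J) = √(J + (6 + J)) = √(6 + 2*J))
W(-49) - 1*(-4343) = √(6 + 2*(-49)) - 1*(-4343) = √(6 - 98) + 4343 = √(-92) + 4343 = 2*I*√23 + 4343 = 4343 + 2*I*√23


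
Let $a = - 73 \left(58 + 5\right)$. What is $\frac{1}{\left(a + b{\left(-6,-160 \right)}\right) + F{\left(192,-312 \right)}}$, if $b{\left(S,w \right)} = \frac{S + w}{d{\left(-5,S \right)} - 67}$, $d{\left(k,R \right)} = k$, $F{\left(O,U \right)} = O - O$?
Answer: $- \frac{36}{165481} \approx -0.00021755$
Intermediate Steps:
$F{\left(O,U \right)} = 0$
$a = -4599$ ($a = \left(-73\right) 63 = -4599$)
$b{\left(S,w \right)} = - \frac{S}{72} - \frac{w}{72}$ ($b{\left(S,w \right)} = \frac{S + w}{-5 - 67} = \frac{S + w}{-72} = \left(S + w\right) \left(- \frac{1}{72}\right) = - \frac{S}{72} - \frac{w}{72}$)
$\frac{1}{\left(a + b{\left(-6,-160 \right)}\right) + F{\left(192,-312 \right)}} = \frac{1}{\left(-4599 - - \frac{83}{36}\right) + 0} = \frac{1}{\left(-4599 + \left(\frac{1}{12} + \frac{20}{9}\right)\right) + 0} = \frac{1}{\left(-4599 + \frac{83}{36}\right) + 0} = \frac{1}{- \frac{165481}{36} + 0} = \frac{1}{- \frac{165481}{36}} = - \frac{36}{165481}$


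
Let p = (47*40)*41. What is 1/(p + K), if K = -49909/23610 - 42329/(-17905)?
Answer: 84547410/6516935516209 ≈ 1.2973e-5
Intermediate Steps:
p = 77080 (p = 1880*41 = 77080)
K = 21153409/84547410 (K = -49909*1/23610 - 42329*(-1/17905) = -49909/23610 + 42329/17905 = 21153409/84547410 ≈ 0.25020)
1/(p + K) = 1/(77080 + 21153409/84547410) = 1/(6516935516209/84547410) = 84547410/6516935516209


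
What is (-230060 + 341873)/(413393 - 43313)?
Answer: 37271/123360 ≈ 0.30213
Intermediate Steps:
(-230060 + 341873)/(413393 - 43313) = 111813/370080 = 111813*(1/370080) = 37271/123360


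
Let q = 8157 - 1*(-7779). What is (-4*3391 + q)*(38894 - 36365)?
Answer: 5998788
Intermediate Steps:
q = 15936 (q = 8157 + 7779 = 15936)
(-4*3391 + q)*(38894 - 36365) = (-4*3391 + 15936)*(38894 - 36365) = (-13564 + 15936)*2529 = 2372*2529 = 5998788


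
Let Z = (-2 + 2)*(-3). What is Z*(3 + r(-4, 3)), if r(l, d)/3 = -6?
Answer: 0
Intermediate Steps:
r(l, d) = -18 (r(l, d) = 3*(-6) = -18)
Z = 0 (Z = 0*(-3) = 0)
Z*(3 + r(-4, 3)) = 0*(3 - 18) = 0*(-15) = 0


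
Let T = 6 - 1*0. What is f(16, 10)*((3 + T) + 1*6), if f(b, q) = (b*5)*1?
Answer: 1200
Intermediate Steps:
f(b, q) = 5*b (f(b, q) = (5*b)*1 = 5*b)
T = 6 (T = 6 + 0 = 6)
f(16, 10)*((3 + T) + 1*6) = (5*16)*((3 + 6) + 1*6) = 80*(9 + 6) = 80*15 = 1200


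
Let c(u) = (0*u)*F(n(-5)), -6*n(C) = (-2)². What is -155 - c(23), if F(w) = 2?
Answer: -155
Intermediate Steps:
n(C) = -⅔ (n(C) = -⅙*(-2)² = -⅙*4 = -⅔)
c(u) = 0 (c(u) = (0*u)*2 = 0*2 = 0)
-155 - c(23) = -155 - 1*0 = -155 + 0 = -155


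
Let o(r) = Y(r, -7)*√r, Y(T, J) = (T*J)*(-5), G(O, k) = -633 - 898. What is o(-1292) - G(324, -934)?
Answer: 1531 - 90440*I*√323 ≈ 1531.0 - 1.6254e+6*I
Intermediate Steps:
G(O, k) = -1531
Y(T, J) = -5*J*T (Y(T, J) = (J*T)*(-5) = -5*J*T)
o(r) = 35*r^(3/2) (o(r) = (-5*(-7)*r)*√r = (35*r)*√r = 35*r^(3/2))
o(-1292) - G(324, -934) = 35*(-1292)^(3/2) - 1*(-1531) = 35*(-2584*I*√323) + 1531 = -90440*I*√323 + 1531 = 1531 - 90440*I*√323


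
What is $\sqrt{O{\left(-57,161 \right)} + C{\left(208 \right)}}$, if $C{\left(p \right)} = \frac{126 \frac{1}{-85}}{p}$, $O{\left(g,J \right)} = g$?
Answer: $\frac{i \sqrt{1113714030}}{4420} \approx 7.5503 i$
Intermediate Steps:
$C{\left(p \right)} = - \frac{126}{85 p}$ ($C{\left(p \right)} = \frac{126 \left(- \frac{1}{85}\right)}{p} = - \frac{126}{85 p}$)
$\sqrt{O{\left(-57,161 \right)} + C{\left(208 \right)}} = \sqrt{-57 - \frac{126}{85 \cdot 208}} = \sqrt{-57 - \frac{63}{8840}} = \sqrt{- \frac{503943}{8840}} = \frac{i \sqrt{1113714030}}{4420}$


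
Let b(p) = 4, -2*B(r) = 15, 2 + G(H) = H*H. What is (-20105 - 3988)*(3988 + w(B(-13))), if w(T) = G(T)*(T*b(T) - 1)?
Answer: -222257925/4 ≈ -5.5564e+7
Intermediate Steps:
G(H) = -2 + H² (G(H) = -2 + H*H = -2 + H²)
B(r) = -15/2 (B(r) = -½*15 = -15/2)
w(T) = (-1 + 4*T)*(-2 + T²) (w(T) = (-2 + T²)*(T*4 - 1) = (-2 + T²)*(4*T - 1) = (-2 + T²)*(-1 + 4*T) = (-1 + 4*T)*(-2 + T²))
(-20105 - 3988)*(3988 + w(B(-13))) = (-20105 - 3988)*(3988 + (-1 + 4*(-15/2))*(-2 + (-15/2)²)) = -24093*(3988 + (-1 - 30)*(-2 + 225/4)) = -24093*(3988 - 31*217/4) = -24093*(3988 - 6727/4) = -24093*9225/4 = -222257925/4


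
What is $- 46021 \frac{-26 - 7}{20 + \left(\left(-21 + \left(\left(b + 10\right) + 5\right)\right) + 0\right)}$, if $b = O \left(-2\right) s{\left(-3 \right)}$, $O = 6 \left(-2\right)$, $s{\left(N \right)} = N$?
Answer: $- \frac{1518693}{58} \approx -26184.0$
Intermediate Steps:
$O = -12$
$b = -72$ ($b = \left(-12\right) \left(-2\right) \left(-3\right) = 24 \left(-3\right) = -72$)
$- 46021 \frac{-26 - 7}{20 + \left(\left(-21 + \left(\left(b + 10\right) + 5\right)\right) + 0\right)} = - 46021 \frac{-26 - 7}{20 + \left(\left(-21 + \left(\left(-72 + 10\right) + 5\right)\right) + 0\right)} = - 46021 \left(- \frac{33}{20 + \left(\left(-21 + \left(-62 + 5\right)\right) + 0\right)}\right) = - 46021 \left(- \frac{33}{20 + \left(\left(-21 - 57\right) + 0\right)}\right) = - 46021 \left(- \frac{33}{20 + \left(-78 + 0\right)}\right) = - 46021 \left(- \frac{33}{20 - 78}\right) = - 46021 \left(- \frac{33}{-58}\right) = - 46021 \left(\left(-33\right) \left(- \frac{1}{58}\right)\right) = \left(-46021\right) \frac{33}{58} = - \frac{1518693}{58}$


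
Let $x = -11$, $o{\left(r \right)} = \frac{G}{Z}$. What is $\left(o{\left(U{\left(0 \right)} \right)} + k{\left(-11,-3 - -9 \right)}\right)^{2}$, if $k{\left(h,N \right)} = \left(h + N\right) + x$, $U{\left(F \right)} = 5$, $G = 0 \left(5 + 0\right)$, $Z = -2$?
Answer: $256$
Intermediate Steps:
$G = 0$ ($G = 0 \cdot 5 = 0$)
$o{\left(r \right)} = 0$ ($o{\left(r \right)} = \frac{0}{-2} = 0 \left(- \frac{1}{2}\right) = 0$)
$k{\left(h,N \right)} = -11 + N + h$ ($k{\left(h,N \right)} = \left(h + N\right) - 11 = \left(N + h\right) - 11 = -11 + N + h$)
$\left(o{\left(U{\left(0 \right)} \right)} + k{\left(-11,-3 - -9 \right)}\right)^{2} = \left(0 - 16\right)^{2} = \left(-16\right)^{2} = 256$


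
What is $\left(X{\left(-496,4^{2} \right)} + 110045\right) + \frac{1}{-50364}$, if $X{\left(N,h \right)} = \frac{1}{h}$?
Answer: $\frac{22169238107}{201456} \approx 1.1005 \cdot 10^{5}$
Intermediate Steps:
$\left(X{\left(-496,4^{2} \right)} + 110045\right) + \frac{1}{-50364} = \left(\frac{1}{4^{2}} + 110045\right) + \frac{1}{-50364} = \left(\frac{1}{16} + 110045\right) - \frac{1}{50364} = \frac{1760721}{16} - \frac{1}{50364} = \frac{22169238107}{201456}$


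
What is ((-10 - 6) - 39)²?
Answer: 3025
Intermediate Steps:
((-10 - 6) - 39)² = (-16 - 39)² = (-55)² = 3025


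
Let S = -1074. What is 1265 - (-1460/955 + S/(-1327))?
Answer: 320805455/253457 ≈ 1265.7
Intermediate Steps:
1265 - (-1460/955 + S/(-1327)) = 1265 - (-1460/955 - 1074/(-1327)) = 1265 - (-1460*1/955 - 1074*(-1/1327)) = 1265 - (-292/191 + 1074/1327) = 1265 - 1*(-182350/253457) = 1265 + 182350/253457 = 320805455/253457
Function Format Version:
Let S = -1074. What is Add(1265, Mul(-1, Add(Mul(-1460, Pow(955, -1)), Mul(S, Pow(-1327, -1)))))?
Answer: Rational(320805455, 253457) ≈ 1265.7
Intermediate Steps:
Add(1265, Mul(-1, Add(Mul(-1460, Pow(955, -1)), Mul(S, Pow(-1327, -1))))) = Add(1265, Mul(-1, Add(Mul(-1460, Pow(955, -1)), Mul(-1074, Pow(-1327, -1))))) = Add(1265, Mul(-1, Add(Mul(-1460, Rational(1, 955)), Mul(-1074, Rational(-1, 1327))))) = Add(1265, Mul(-1, Add(Rational(-292, 191), Rational(1074, 1327)))) = Add(1265, Mul(-1, Rational(-182350, 253457))) = Add(1265, Rational(182350, 253457)) = Rational(320805455, 253457)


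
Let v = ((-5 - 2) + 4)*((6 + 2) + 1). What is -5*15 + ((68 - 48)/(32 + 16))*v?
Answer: -345/4 ≈ -86.250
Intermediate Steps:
v = -27 (v = (-7 + 4)*(8 + 1) = -3*9 = -27)
-5*15 + ((68 - 48)/(32 + 16))*v = -5*15 + ((68 - 48)/(32 + 16))*(-27) = -75 + (20/48)*(-27) = -75 + (20*(1/48))*(-27) = -75 + (5/12)*(-27) = -75 - 45/4 = -345/4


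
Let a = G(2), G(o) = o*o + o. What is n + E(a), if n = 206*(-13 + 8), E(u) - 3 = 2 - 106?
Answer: -1131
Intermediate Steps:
G(o) = o + o**2 (G(o) = o**2 + o = o + o**2)
a = 6 (a = 2*(1 + 2) = 2*3 = 6)
E(u) = -101 (E(u) = 3 + (2 - 106) = 3 - 104 = -101)
n = -1030 (n = 206*(-5) = -1030)
n + E(a) = -1030 - 101 = -1131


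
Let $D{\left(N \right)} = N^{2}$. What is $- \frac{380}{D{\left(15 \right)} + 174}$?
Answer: $- \frac{20}{21} \approx -0.95238$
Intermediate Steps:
$- \frac{380}{D{\left(15 \right)} + 174} = - \frac{380}{15^{2} + 174} = - \frac{380}{225 + 174} = - \frac{380}{399} = \left(-380\right) \frac{1}{399} = - \frac{20}{21}$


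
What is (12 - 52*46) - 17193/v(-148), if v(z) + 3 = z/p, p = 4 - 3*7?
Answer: -523141/97 ≈ -5393.2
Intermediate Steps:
p = -17 (p = 4 - 21 = -17)
v(z) = -3 - z/17 (v(z) = -3 + z/(-17) = -3 + z*(-1/17) = -3 - z/17)
(12 - 52*46) - 17193/v(-148) = (12 - 52*46) - 17193/(-3 - 1/17*(-148)) = (12 - 2392) - 17193/(-3 + 148/17) = -2380 - 17193/97/17 = -2380 - 17193*17/97 = -2380 - 292281/97 = -523141/97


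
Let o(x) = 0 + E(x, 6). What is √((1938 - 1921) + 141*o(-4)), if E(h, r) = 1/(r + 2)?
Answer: √554/4 ≈ 5.8843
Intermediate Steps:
E(h, r) = 1/(2 + r)
o(x) = ⅛ (o(x) = 0 + 1/(2 + 6) = 0 + 1/8 = 0 + ⅛ = ⅛)
√((1938 - 1921) + 141*o(-4)) = √((1938 - 1921) + 141*(⅛)) = √(17 + 141/8) = √(277/8) = √554/4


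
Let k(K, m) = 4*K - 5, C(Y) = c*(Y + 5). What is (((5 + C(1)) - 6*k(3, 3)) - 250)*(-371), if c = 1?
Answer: 104251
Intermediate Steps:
C(Y) = 5 + Y (C(Y) = 1*(Y + 5) = 1*(5 + Y) = 5 + Y)
k(K, m) = -5 + 4*K
(((5 + C(1)) - 6*k(3, 3)) - 250)*(-371) = (((5 + (5 + 1)) - 6*(-5 + 4*3)) - 250)*(-371) = (((5 + 6) - 6*(-5 + 12)) - 250)*(-371) = ((11 - 6*7) - 250)*(-371) = ((11 - 42) - 250)*(-371) = (-31 - 250)*(-371) = -281*(-371) = 104251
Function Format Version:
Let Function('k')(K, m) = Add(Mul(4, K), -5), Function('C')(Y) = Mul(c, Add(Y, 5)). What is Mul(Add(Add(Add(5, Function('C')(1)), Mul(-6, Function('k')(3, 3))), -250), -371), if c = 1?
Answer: 104251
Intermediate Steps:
Function('C')(Y) = Add(5, Y) (Function('C')(Y) = Mul(1, Add(Y, 5)) = Mul(1, Add(5, Y)) = Add(5, Y))
Function('k')(K, m) = Add(-5, Mul(4, K))
Mul(Add(Add(Add(5, Function('C')(1)), Mul(-6, Function('k')(3, 3))), -250), -371) = Mul(Add(Add(Add(5, Add(5, 1)), Mul(-6, Add(-5, Mul(4, 3)))), -250), -371) = Mul(Add(Add(Add(5, 6), Mul(-6, Add(-5, 12))), -250), -371) = Mul(Add(Add(11, Mul(-6, 7)), -250), -371) = Mul(Add(Add(11, -42), -250), -371) = Mul(Add(-31, -250), -371) = Mul(-281, -371) = 104251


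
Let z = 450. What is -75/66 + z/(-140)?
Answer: -335/77 ≈ -4.3506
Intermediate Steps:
-75/66 + z/(-140) = -75/66 + 450/(-140) = -75*1/66 + 450*(-1/140) = -25/22 - 45/14 = -335/77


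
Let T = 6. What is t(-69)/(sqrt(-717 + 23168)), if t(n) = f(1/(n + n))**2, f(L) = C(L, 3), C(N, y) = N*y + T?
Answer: 6875*sqrt(22451)/4318756 ≈ 0.23852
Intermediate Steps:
C(N, y) = 6 + N*y (C(N, y) = N*y + 6 = 6 + N*y)
f(L) = 6 + 3*L (f(L) = 6 + L*3 = 6 + 3*L)
t(n) = (6 + 3/(2*n))**2 (t(n) = (6 + 3/(n + n))**2 = (6 + 3/((2*n)))**2 = (6 + 3*(1/(2*n)))**2 = (6 + 3/(2*n))**2)
t(-69)/(sqrt(-717 + 23168)) = ((9/4)*(1 + 4*(-69))**2/(-69)**2)/(sqrt(-717 + 23168)) = ((9/4)*(1/4761)*(1 - 276)**2)/(sqrt(22451)) = ((9/4)*(1/4761)*(-275)**2)*(sqrt(22451)/22451) = ((9/4)*(1/4761)*75625)*(sqrt(22451)/22451) = 75625*(sqrt(22451)/22451)/2116 = 6875*sqrt(22451)/4318756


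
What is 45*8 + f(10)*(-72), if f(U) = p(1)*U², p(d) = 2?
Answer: -14040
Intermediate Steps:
f(U) = 2*U²
45*8 + f(10)*(-72) = 45*8 + (2*10²)*(-72) = 360 + (2*100)*(-72) = 360 + 200*(-72) = 360 - 14400 = -14040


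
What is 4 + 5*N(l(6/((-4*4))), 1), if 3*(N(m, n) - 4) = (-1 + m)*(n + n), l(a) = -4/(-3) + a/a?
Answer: 256/9 ≈ 28.444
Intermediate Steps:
l(a) = 7/3 (l(a) = -4*(-1/3) + 1 = 4/3 + 1 = 7/3)
N(m, n) = 4 + 2*n*(-1 + m)/3 (N(m, n) = 4 + ((-1 + m)*(n + n))/3 = 4 + ((-1 + m)*(2*n))/3 = 4 + (2*n*(-1 + m))/3 = 4 + 2*n*(-1 + m)/3)
4 + 5*N(l(6/((-4*4))), 1) = 4 + 5*(4 - 2/3*1 + (2/3)*(7/3)*1) = 4 + 5*(4 - 2/3 + 14/9) = 4 + 5*(44/9) = 4 + 220/9 = 256/9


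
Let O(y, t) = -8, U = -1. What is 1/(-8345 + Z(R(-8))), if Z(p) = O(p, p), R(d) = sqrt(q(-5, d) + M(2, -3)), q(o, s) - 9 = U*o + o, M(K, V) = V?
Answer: -1/8353 ≈ -0.00011972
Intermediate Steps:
q(o, s) = 9 (q(o, s) = 9 + (-o + o) = 9 + 0 = 9)
R(d) = sqrt(6) (R(d) = sqrt(9 - 3) = sqrt(6))
Z(p) = -8
1/(-8345 + Z(R(-8))) = 1/(-8345 - 8) = 1/(-8353) = -1/8353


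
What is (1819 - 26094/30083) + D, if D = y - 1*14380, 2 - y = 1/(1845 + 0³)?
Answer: -697112045978/55503135 ≈ -12560.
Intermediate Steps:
y = 3689/1845 (y = 2 - 1/(1845 + 0³) = 2 - 1/(1845 + 0) = 2 - 1/1845 = 3689/1845 ≈ 1.9995)
D = -26527411/1845 (D = 3689/1845 - 1*14380 = 3689/1845 - 14380 = -26527411/1845 ≈ -14378.)
(1819 - 26094/30083) + D = (1819 - 26094/30083) - 26527411/1845 = 54694883/30083 - 26527411/1845 = -697112045978/55503135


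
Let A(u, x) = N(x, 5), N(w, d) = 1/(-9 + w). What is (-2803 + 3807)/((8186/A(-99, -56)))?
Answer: -502/266045 ≈ -0.0018869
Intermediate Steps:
A(u, x) = 1/(-9 + x)
(-2803 + 3807)/((8186/A(-99, -56))) = (-2803 + 3807)/((8186/(1/(-9 - 56)))) = 1004/((8186/(1/(-65)))) = 1004/((8186/(-1/65))) = 1004/((8186*(-65))) = 1004/(-532090) = 1004*(-1/532090) = -502/266045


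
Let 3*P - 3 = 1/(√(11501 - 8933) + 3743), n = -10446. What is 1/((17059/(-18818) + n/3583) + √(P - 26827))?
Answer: -1/(257695225/67424894 - I*√(1127294052175/42022443 + 2*√642/42022443)) ≈ -0.00014239 - 0.0061022*I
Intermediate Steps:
P = 1 + 1/(3*(3743 + 2*√642)) (P = 1 + 1/(3*(√(11501 - 8933) + 3743)) = 1 + 1/(3*(√2568 + 3743)) = 1 + 1/(3*(2*√642 + 3743)) = 1 + 1/(3*(3743 + 2*√642)) ≈ 1.0001)
1/((17059/(-18818) + n/3583) + √(P - 26827)) = 1/((17059/(-18818) - 10446/3583) + √((42026186/42022443 - 2*√642/42022443) - 26827)) = 1/((17059*(-1/18818) - 10446*1/3583) + √(-1127294052175/42022443 - 2*√642/42022443)) = 1/((-17059/18818 - 10446/3583) + √(-1127294052175/42022443 - 2*√642/42022443)) = 1/(-257695225/67424894 + √(-1127294052175/42022443 - 2*√642/42022443))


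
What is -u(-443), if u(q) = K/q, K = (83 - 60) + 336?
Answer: 359/443 ≈ 0.81038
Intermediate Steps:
K = 359 (K = 23 + 336 = 359)
u(q) = 359/q
-u(-443) = -359/(-443) = -359*(-1)/443 = -1*(-359/443) = 359/443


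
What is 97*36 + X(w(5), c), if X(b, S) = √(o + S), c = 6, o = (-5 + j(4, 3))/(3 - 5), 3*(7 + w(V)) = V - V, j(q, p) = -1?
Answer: 3495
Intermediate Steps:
w(V) = -7 (w(V) = -7 + (V - V)/3 = -7 + (⅓)*0 = -7 + 0 = -7)
o = 3 (o = (-5 - 1)/(3 - 5) = -6/(-2) = -6*(-½) = 3)
X(b, S) = √(3 + S)
97*36 + X(w(5), c) = 97*36 + √(3 + 6) = 3492 + √9 = 3492 + 3 = 3495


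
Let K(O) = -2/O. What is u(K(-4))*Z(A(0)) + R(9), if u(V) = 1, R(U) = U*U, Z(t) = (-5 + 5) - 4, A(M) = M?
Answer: 77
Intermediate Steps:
Z(t) = -4 (Z(t) = 0 - 4 = -4)
R(U) = U²
u(K(-4))*Z(A(0)) + R(9) = 1*(-4) + 9² = -4 + 81 = 77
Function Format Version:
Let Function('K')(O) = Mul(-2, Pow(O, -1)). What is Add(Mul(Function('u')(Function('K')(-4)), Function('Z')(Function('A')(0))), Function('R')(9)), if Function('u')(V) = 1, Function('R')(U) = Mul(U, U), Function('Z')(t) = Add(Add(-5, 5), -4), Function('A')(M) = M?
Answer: 77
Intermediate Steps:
Function('Z')(t) = -4 (Function('Z')(t) = Add(0, -4) = -4)
Function('R')(U) = Pow(U, 2)
Add(Mul(Function('u')(Function('K')(-4)), Function('Z')(Function('A')(0))), Function('R')(9)) = Add(Mul(1, -4), Pow(9, 2)) = Add(-4, 81) = 77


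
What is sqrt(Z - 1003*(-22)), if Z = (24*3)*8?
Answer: sqrt(22642) ≈ 150.47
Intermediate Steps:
Z = 576 (Z = 72*8 = 576)
sqrt(Z - 1003*(-22)) = sqrt(576 - 1003*(-22)) = sqrt(576 + 22066) = sqrt(22642)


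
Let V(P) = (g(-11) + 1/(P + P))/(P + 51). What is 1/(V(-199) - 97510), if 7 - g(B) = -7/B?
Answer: -647944/63181047289 ≈ -1.0255e-5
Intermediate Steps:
g(B) = 7 + 7/B (g(B) = 7 - (-7)/B = 7 + 7/B)
V(P) = (70/11 + 1/(2*P))/(51 + P) (V(P) = ((7 + 7/(-11)) + 1/(P + P))/(P + 51) = ((7 + 7*(-1/11)) + 1/(2*P))/(51 + P) = ((7 - 7/11) + 1/(2*P))/(51 + P) = (70/11 + 1/(2*P))/(51 + P))
1/(V(-199) - 97510) = 1/((1/22)*(11 + 140*(-199))/(-199*(51 - 199)) - 97510) = 1/((1/22)*(-1/199)*(11 - 27860)/(-148) - 97510) = 1/((1/22)*(-1/199)*(-1/148)*(-27849) - 97510) = 1/(-27849/647944 - 97510) = 1/(-63181047289/647944) = -647944/63181047289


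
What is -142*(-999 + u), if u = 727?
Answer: 38624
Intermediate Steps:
-142*(-999 + u) = -142*(-999 + 727) = -142*(-272) = 38624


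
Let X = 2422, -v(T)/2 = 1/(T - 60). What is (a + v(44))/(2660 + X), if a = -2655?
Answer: -21239/40656 ≈ -0.52241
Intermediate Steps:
v(T) = -2/(-60 + T) (v(T) = -2/(T - 60) = -2/(-60 + T))
(a + v(44))/(2660 + X) = (-2655 - 2/(-60 + 44))/(2660 + 2422) = (-2655 - 2/(-16))/5082 = (-2655 - 2*(-1/16))*(1/5082) = (-2655 + 1/8)*(1/5082) = -21239/8*1/5082 = -21239/40656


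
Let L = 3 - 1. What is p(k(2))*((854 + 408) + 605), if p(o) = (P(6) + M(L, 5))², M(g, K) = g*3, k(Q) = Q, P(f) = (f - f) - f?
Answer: 0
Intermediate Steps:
P(f) = -f (P(f) = 0 - f = -f)
L = 2
M(g, K) = 3*g
p(o) = 0 (p(o) = (-1*6 + 3*2)² = (-6 + 6)² = 0² = 0)
p(k(2))*((854 + 408) + 605) = 0*((854 + 408) + 605) = 0*(1262 + 605) = 0*1867 = 0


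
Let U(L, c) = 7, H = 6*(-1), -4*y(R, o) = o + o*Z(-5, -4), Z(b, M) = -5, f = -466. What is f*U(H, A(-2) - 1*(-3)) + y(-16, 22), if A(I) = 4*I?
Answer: -3240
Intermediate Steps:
y(R, o) = o (y(R, o) = -(o + o*(-5))/4 = -(o - 5*o)/4 = -(-1)*o = o)
H = -6
f*U(H, A(-2) - 1*(-3)) + y(-16, 22) = -466*7 + 22 = -3262 + 22 = -3240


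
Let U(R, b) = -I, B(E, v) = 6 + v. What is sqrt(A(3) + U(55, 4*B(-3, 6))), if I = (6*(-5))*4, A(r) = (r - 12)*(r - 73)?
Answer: 5*sqrt(30) ≈ 27.386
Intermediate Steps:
A(r) = (-73 + r)*(-12 + r) (A(r) = (-12 + r)*(-73 + r) = (-73 + r)*(-12 + r))
I = -120 (I = -30*4 = -120)
U(R, b) = 120 (U(R, b) = -1*(-120) = 120)
sqrt(A(3) + U(55, 4*B(-3, 6))) = sqrt((876 + 3**2 - 85*3) + 120) = sqrt((876 + 9 - 255) + 120) = sqrt(630 + 120) = sqrt(750) = 5*sqrt(30)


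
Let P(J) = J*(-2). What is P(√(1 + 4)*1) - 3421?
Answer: -3421 - 2*√5 ≈ -3425.5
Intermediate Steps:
P(J) = -2*J
P(√(1 + 4)*1) - 3421 = -2*√(1 + 4) - 3421 = -2*√5 - 3421 = -3421 - 2*√5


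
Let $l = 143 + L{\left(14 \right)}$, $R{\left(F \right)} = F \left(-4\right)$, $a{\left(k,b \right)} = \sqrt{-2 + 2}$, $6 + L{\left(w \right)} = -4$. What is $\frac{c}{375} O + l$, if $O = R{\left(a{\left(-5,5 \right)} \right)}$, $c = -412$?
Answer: $133$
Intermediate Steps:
$L{\left(w \right)} = -10$ ($L{\left(w \right)} = -6 - 4 = -10$)
$a{\left(k,b \right)} = 0$ ($a{\left(k,b \right)} = \sqrt{0} = 0$)
$R{\left(F \right)} = - 4 F$
$O = 0$ ($O = \left(-4\right) 0 = 0$)
$l = 133$ ($l = 143 - 10 = 133$)
$\frac{c}{375} O + l = - \frac{412}{375} \cdot 0 + 133 = \left(-412\right) \frac{1}{375} \cdot 0 + 133 = \left(- \frac{412}{375}\right) 0 + 133 = 0 + 133 = 133$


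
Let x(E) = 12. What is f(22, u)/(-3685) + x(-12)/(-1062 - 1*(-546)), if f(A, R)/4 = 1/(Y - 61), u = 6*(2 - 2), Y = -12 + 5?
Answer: -62602/2693735 ≈ -0.023240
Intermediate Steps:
Y = -7
u = 0 (u = 6*0 = 0)
f(A, R) = -1/17 (f(A, R) = 4/(-7 - 61) = 4/(-68) = 4*(-1/68) = -1/17)
f(22, u)/(-3685) + x(-12)/(-1062 - 1*(-546)) = -1/17/(-3685) + 12/(-1062 - 1*(-546)) = -1/17*(-1/3685) + 12/(-1062 + 546) = 1/62645 + 12/(-516) = 1/62645 + 12*(-1/516) = 1/62645 - 1/43 = -62602/2693735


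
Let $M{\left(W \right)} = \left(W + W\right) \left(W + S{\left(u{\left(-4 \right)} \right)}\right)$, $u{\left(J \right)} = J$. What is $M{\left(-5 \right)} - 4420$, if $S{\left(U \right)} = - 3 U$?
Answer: $-4490$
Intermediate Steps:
$M{\left(W \right)} = 2 W \left(12 + W\right)$ ($M{\left(W \right)} = \left(W + W\right) \left(W - -12\right) = 2 W \left(W + 12\right) = 2 W \left(12 + W\right)$)
$M{\left(-5 \right)} - 4420 = 2 \left(-5\right) \left(12 - 5\right) - 4420 = 2 \left(-5\right) 7 - 4420 = -70 - 4420 = -4490$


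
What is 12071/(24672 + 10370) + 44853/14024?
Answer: 870511265/245714504 ≈ 3.5428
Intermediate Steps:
12071/(24672 + 10370) + 44853/14024 = 12071/35042 + 44853*(1/14024) = 12071*(1/35042) + 44853/14024 = 12071/35042 + 44853/14024 = 870511265/245714504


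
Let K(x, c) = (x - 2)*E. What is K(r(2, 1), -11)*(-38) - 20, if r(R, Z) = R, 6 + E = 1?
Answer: -20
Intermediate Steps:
E = -5 (E = -6 + 1 = -5)
K(x, c) = 10 - 5*x (K(x, c) = (x - 2)*(-5) = (-2 + x)*(-5) = 10 - 5*x)
K(r(2, 1), -11)*(-38) - 20 = (10 - 5*2)*(-38) - 20 = (10 - 10)*(-38) - 20 = 0*(-38) - 20 = 0 - 20 = -20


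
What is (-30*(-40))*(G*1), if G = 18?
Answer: 21600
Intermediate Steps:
(-30*(-40))*(G*1) = (-30*(-40))*(18*1) = 1200*18 = 21600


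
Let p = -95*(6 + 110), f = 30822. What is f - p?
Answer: 41842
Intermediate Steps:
p = -11020 (p = -95*116 = -11020)
f - p = 30822 - 1*(-11020) = 30822 + 11020 = 41842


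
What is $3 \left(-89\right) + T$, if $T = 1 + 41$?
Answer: $-225$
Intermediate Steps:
$T = 42$
$3 \left(-89\right) + T = 3 \left(-89\right) + 42 = -267 + 42 = -225$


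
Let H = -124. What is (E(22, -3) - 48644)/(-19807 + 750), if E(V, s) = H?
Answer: 48768/19057 ≈ 2.5591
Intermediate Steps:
E(V, s) = -124
(E(22, -3) - 48644)/(-19807 + 750) = (-124 - 48644)/(-19807 + 750) = -48768/(-19057) = -48768*(-1/19057) = 48768/19057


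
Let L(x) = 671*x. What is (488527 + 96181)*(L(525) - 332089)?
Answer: 11802915688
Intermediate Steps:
(488527 + 96181)*(L(525) - 332089) = (488527 + 96181)*(671*525 - 332089) = 584708*(352275 - 332089) = 584708*20186 = 11802915688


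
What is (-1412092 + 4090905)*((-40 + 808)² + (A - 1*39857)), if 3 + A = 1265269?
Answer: 4862669758429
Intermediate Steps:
A = 1265266 (A = -3 + 1265269 = 1265266)
(-1412092 + 4090905)*((-40 + 808)² + (A - 1*39857)) = (-1412092 + 4090905)*((-40 + 808)² + (1265266 - 1*39857)) = 2678813*(768² + (1265266 - 39857)) = 2678813*(589824 + 1225409) = 2678813*1815233 = 4862669758429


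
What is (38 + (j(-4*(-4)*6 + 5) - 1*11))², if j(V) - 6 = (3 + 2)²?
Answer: 3364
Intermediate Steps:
j(V) = 31 (j(V) = 6 + (3 + 2)² = 6 + 5² = 6 + 25 = 31)
(38 + (j(-4*(-4)*6 + 5) - 1*11))² = (38 + (31 - 1*11))² = (38 + (31 - 11))² = (38 + 20)² = 58² = 3364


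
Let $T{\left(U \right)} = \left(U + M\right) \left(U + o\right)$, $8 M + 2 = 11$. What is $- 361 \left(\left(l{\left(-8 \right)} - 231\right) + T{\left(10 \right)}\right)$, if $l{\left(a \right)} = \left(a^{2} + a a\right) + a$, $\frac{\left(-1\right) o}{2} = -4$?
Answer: $- \frac{128877}{4} \approx -32219.0$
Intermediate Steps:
$M = \frac{9}{8}$ ($M = - \frac{1}{4} + \frac{1}{8} \cdot 11 = - \frac{1}{4} + \frac{11}{8} = \frac{9}{8} \approx 1.125$)
$o = 8$ ($o = \left(-2\right) \left(-4\right) = 8$)
$l{\left(a \right)} = a + 2 a^{2}$ ($l{\left(a \right)} = \left(a^{2} + a^{2}\right) + a = 2 a^{2} + a = a + 2 a^{2}$)
$T{\left(U \right)} = \left(8 + U\right) \left(\frac{9}{8} + U\right)$ ($T{\left(U \right)} = \left(U + \frac{9}{8}\right) \left(U + 8\right) = \left(\frac{9}{8} + U\right) \left(8 + U\right) = \left(8 + U\right) \left(\frac{9}{8} + U\right)$)
$- 361 \left(\left(l{\left(-8 \right)} - 231\right) + T{\left(10 \right)}\right) = - 361 \left(\left(- 8 \left(1 + 2 \left(-8\right)\right) - 231\right) + \left(9 + 10^{2} + \frac{73}{8} \cdot 10\right)\right) = - 361 \left(\left(- 8 \left(1 - 16\right) - 231\right) + \left(9 + 100 + \frac{365}{4}\right)\right) = - 361 \left(\left(\left(-8\right) \left(-15\right) - 231\right) + \frac{801}{4}\right) = - 361 \left(\left(120 - 231\right) + \frac{801}{4}\right) = - 361 \left(-111 + \frac{801}{4}\right) = \left(-361\right) \frac{357}{4} = - \frac{128877}{4}$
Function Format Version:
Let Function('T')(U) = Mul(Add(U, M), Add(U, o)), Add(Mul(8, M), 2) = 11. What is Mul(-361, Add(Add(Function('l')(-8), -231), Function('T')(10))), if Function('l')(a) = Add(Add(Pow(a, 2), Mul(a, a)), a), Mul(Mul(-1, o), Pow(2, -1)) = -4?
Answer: Rational(-128877, 4) ≈ -32219.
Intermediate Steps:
M = Rational(9, 8) (M = Add(Rational(-1, 4), Mul(Rational(1, 8), 11)) = Add(Rational(-1, 4), Rational(11, 8)) = Rational(9, 8) ≈ 1.1250)
o = 8 (o = Mul(-2, -4) = 8)
Function('l')(a) = Add(a, Mul(2, Pow(a, 2))) (Function('l')(a) = Add(Add(Pow(a, 2), Pow(a, 2)), a) = Add(Mul(2, Pow(a, 2)), a) = Add(a, Mul(2, Pow(a, 2))))
Function('T')(U) = Mul(Add(8, U), Add(Rational(9, 8), U)) (Function('T')(U) = Mul(Add(U, Rational(9, 8)), Add(U, 8)) = Mul(Add(Rational(9, 8), U), Add(8, U)) = Mul(Add(8, U), Add(Rational(9, 8), U)))
Mul(-361, Add(Add(Function('l')(-8), -231), Function('T')(10))) = Mul(-361, Add(Add(Mul(-8, Add(1, Mul(2, -8))), -231), Add(9, Pow(10, 2), Mul(Rational(73, 8), 10)))) = Mul(-361, Add(Add(Mul(-8, Add(1, -16)), -231), Add(9, 100, Rational(365, 4)))) = Mul(-361, Add(Add(Mul(-8, -15), -231), Rational(801, 4))) = Mul(-361, Add(Add(120, -231), Rational(801, 4))) = Mul(-361, Add(-111, Rational(801, 4))) = Mul(-361, Rational(357, 4)) = Rational(-128877, 4)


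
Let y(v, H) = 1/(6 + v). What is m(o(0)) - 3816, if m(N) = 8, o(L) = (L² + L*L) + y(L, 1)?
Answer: -3808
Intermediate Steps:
o(L) = 1/(6 + L) + 2*L² (o(L) = (L² + L*L) + 1/(6 + L) = (L² + L²) + 1/(6 + L) = 2*L² + 1/(6 + L) = 1/(6 + L) + 2*L²)
m(o(0)) - 3816 = 8 - 3816 = -3808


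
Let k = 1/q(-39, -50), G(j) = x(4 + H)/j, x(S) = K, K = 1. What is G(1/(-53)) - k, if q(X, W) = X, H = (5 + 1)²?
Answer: -2066/39 ≈ -52.974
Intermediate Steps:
H = 36 (H = 6² = 36)
x(S) = 1
G(j) = 1/j
k = -1/39 (k = 1/(-39) = -1/39 ≈ -0.025641)
G(1/(-53)) - k = 1/(1/(-53)) - 1*(-1/39) = 1/(-1/53) + 1/39 = -53 + 1/39 = -2066/39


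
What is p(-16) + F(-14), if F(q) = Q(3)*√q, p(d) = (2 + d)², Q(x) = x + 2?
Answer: 196 + 5*I*√14 ≈ 196.0 + 18.708*I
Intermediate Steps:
Q(x) = 2 + x
F(q) = 5*√q (F(q) = (2 + 3)*√q = 5*√q)
p(-16) + F(-14) = (2 - 16)² + 5*√(-14) = (-14)² + 5*(I*√14) = 196 + 5*I*√14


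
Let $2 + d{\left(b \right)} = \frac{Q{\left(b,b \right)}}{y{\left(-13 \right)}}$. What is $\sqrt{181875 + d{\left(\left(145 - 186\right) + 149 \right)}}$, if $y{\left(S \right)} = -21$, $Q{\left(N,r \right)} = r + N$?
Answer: $\frac{\sqrt{8911273}}{7} \approx 426.45$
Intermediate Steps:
$Q{\left(N,r \right)} = N + r$
$d{\left(b \right)} = -2 - \frac{2 b}{21}$ ($d{\left(b \right)} = -2 + \frac{b + b}{-21} = -2 + 2 b \left(- \frac{1}{21}\right) = -2 - \frac{2 b}{21}$)
$\sqrt{181875 + d{\left(\left(145 - 186\right) + 149 \right)}} = \sqrt{181875 - \left(2 + \frac{2 \left(\left(145 - 186\right) + 149\right)}{21}\right)} = \sqrt{181875 - \left(2 + \frac{2 \left(-41 + 149\right)}{21}\right)} = \sqrt{181875 - \frac{86}{7}} = \sqrt{\frac{1273039}{7}} = \frac{\sqrt{8911273}}{7}$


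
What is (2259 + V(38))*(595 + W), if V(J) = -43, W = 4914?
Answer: 12207944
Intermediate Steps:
(2259 + V(38))*(595 + W) = (2259 - 43)*(595 + 4914) = 2216*5509 = 12207944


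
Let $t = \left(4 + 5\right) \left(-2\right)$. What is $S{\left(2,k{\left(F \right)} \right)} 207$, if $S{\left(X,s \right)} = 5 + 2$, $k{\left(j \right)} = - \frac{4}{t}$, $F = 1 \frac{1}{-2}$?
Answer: $1449$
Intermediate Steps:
$F = - \frac{1}{2}$ ($F = 1 \left(- \frac{1}{2}\right) = - \frac{1}{2} \approx -0.5$)
$t = -18$ ($t = 9 \left(-2\right) = -18$)
$k{\left(j \right)} = \frac{2}{9}$ ($k{\left(j \right)} = - \frac{4}{-18} = \left(-4\right) \left(- \frac{1}{18}\right) = \frac{2}{9}$)
$S{\left(X,s \right)} = 7$
$S{\left(2,k{\left(F \right)} \right)} 207 = 7 \cdot 207 = 1449$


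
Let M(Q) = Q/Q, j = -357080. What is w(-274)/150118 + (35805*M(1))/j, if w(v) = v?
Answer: -547281491/5360413544 ≈ -0.10210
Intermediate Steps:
M(Q) = 1
w(-274)/150118 + (35805*M(1))/j = -274/150118 + (35805*1)/(-357080) = -274*1/150118 + 35805*(-1/357080) = -137/75059 - 7161/71416 = -547281491/5360413544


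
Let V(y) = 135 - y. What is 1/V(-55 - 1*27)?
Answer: 1/217 ≈ 0.0046083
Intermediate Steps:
1/V(-55 - 1*27) = 1/(135 - (-55 - 1*27)) = 1/(135 - (-55 - 27)) = 1/(135 - 1*(-82)) = 1/(135 + 82) = 1/217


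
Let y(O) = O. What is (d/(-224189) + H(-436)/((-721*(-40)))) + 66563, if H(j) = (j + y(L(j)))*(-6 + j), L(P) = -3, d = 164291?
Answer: 30743515146473/461829340 ≈ 66569.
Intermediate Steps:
H(j) = (-6 + j)*(-3 + j) (H(j) = (j - 3)*(-6 + j) = (-3 + j)*(-6 + j) = (-6 + j)*(-3 + j))
(d/(-224189) + H(-436)/((-721*(-40)))) + 66563 = (164291/(-224189) + (18 + (-436)**2 - 9*(-436))/((-721*(-40)))) + 66563 = (164291*(-1/224189) + (18 + 190096 + 3924)/28840) + 66563 = (-164291/224189 + 194038*(1/28840)) + 66563 = (-164291/224189 + 97019/14420) + 66563 = 2768788053/461829340 + 66563 = 30743515146473/461829340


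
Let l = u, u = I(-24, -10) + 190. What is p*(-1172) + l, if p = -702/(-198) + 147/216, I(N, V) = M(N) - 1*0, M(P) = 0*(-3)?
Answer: -943051/198 ≈ -4762.9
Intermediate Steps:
M(P) = 0
I(N, V) = 0 (I(N, V) = 0 - 1*0 = 0 + 0 = 0)
p = 3347/792 (p = -702*(-1/198) + 147*(1/216) = 39/11 + 49/72 = 3347/792 ≈ 4.2260)
u = 190 (u = 0 + 190 = 190)
l = 190
p*(-1172) + l = (3347/792)*(-1172) + 190 = -980671/198 + 190 = -943051/198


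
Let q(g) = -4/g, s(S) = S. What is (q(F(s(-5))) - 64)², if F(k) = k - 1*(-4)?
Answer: 3600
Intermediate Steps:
F(k) = 4 + k (F(k) = k + 4 = 4 + k)
(q(F(s(-5))) - 64)² = (-4/(4 - 5) - 64)² = (-4/(-1) - 64)² = (-4*(-1) - 64)² = (4 - 64)² = (-60)² = 3600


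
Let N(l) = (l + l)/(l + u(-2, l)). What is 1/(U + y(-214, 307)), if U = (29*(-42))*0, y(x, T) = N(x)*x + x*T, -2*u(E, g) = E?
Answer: -213/14085266 ≈ -1.5122e-5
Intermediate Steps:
u(E, g) = -E/2
N(l) = 2*l/(1 + l) (N(l) = (l + l)/(l - ½*(-2)) = (2*l)/(l + 1) = (2*l)/(1 + l) = 2*l/(1 + l))
y(x, T) = T*x + 2*x²/(1 + x) (y(x, T) = (2*x/(1 + x))*x + x*T = 2*x²/(1 + x) + T*x = T*x + 2*x²/(1 + x))
U = 0 (U = -1218*0 = 0)
1/(U + y(-214, 307)) = 1/(0 - 214*(2*(-214) + 307*(1 - 214))/(1 - 214)) = 1/(0 - 214*(-428 + 307*(-213))/(-213)) = 1/(0 - 214*(-1/213)*(-428 - 65391)) = 1/(0 - 214*(-1/213)*(-65819)) = 1/(0 - 14085266/213) = 1/(-14085266/213) = -213/14085266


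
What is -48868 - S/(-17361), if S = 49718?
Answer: -848347630/17361 ≈ -48865.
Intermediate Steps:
-48868 - S/(-17361) = -48868 - 49718/(-17361) = -48868 - 49718*(-1)/17361 = -48868 - 1*(-49718/17361) = -48868 + 49718/17361 = -848347630/17361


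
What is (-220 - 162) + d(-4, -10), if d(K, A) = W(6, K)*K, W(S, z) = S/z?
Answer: -376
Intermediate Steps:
d(K, A) = 6 (d(K, A) = (6/K)*K = 6)
(-220 - 162) + d(-4, -10) = (-220 - 162) + 6 = -382 + 6 = -376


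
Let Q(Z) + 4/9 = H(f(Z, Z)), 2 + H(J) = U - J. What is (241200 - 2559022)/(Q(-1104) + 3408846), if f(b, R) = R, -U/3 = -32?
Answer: -10430199/15345196 ≈ -0.67970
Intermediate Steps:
U = 96 (U = -3*(-32) = 96)
H(J) = 94 - J (H(J) = -2 + (96 - J) = 94 - J)
Q(Z) = 842/9 - Z (Q(Z) = -4/9 + (94 - Z) = 842/9 - Z)
(241200 - 2559022)/(Q(-1104) + 3408846) = (241200 - 2559022)/((842/9 - 1*(-1104)) + 3408846) = -2317822/((842/9 + 1104) + 3408846) = -2317822/(10778/9 + 3408846) = -2317822/30690392/9 = -2317822*9/30690392 = -10430199/15345196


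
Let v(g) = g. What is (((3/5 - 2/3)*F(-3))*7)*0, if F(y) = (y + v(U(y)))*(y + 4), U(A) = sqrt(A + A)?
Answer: 0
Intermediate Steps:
U(A) = sqrt(2)*sqrt(A) (U(A) = sqrt(2*A) = sqrt(2)*sqrt(A))
F(y) = (4 + y)*(y + sqrt(2)*sqrt(y)) (F(y) = (y + sqrt(2)*sqrt(y))*(y + 4) = (y + sqrt(2)*sqrt(y))*(4 + y) = (4 + y)*(y + sqrt(2)*sqrt(y)))
(((3/5 - 2/3)*F(-3))*7)*0 = (((3/5 - 2/3)*((-3)**2 + 4*(-3) + sqrt(2)*(-3)**(3/2) + 4*sqrt(2)*sqrt(-3)))*7)*0 = (((3*(1/5) - 2*1/3)*(9 - 12 + sqrt(2)*(-3*I*sqrt(3)) + 4*sqrt(2)*(I*sqrt(3))))*7)*0 = (((3/5 - 2/3)*(9 - 12 - 3*I*sqrt(6) + 4*I*sqrt(6)))*7)*0 = (-(-3 + I*sqrt(6))/15*7)*0 = ((1/5 - I*sqrt(6)/15)*7)*0 = (7/5 - 7*I*sqrt(6)/15)*0 = 0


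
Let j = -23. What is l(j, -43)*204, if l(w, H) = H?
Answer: -8772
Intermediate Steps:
l(j, -43)*204 = -43*204 = -8772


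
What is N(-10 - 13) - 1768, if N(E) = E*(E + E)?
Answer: -710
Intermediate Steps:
N(E) = 2*E² (N(E) = E*(2*E) = 2*E²)
N(-10 - 13) - 1768 = 2*(-10 - 13)² - 1768 = 2*(-23)² - 1768 = 2*529 - 1768 = 1058 - 1768 = -710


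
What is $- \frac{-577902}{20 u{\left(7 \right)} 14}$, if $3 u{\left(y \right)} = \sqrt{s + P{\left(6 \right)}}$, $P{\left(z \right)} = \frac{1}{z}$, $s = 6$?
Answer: $\frac{866853 \sqrt{222}}{5180} \approx 2493.4$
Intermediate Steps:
$u{\left(y \right)} = \frac{\sqrt{222}}{18}$ ($u{\left(y \right)} = \frac{\sqrt{6 + \frac{1}{6}}}{3} = \frac{\sqrt{\frac{37}{6}}}{3} = \frac{\frac{1}{6} \sqrt{222}}{3} = \frac{\sqrt{222}}{18}$)
$- \frac{-577902}{20 u{\left(7 \right)} 14} = - \frac{-577902}{20 \frac{\sqrt{222}}{18} \cdot 14} = - \frac{-577902}{\frac{10 \sqrt{222}}{9} \cdot 14} = - \frac{-577902}{\frac{140}{9} \sqrt{222}} = - \left(-577902\right) \frac{3 \sqrt{222}}{10360} = - \frac{\left(-866853\right) \sqrt{222}}{5180} = \frac{866853 \sqrt{222}}{5180}$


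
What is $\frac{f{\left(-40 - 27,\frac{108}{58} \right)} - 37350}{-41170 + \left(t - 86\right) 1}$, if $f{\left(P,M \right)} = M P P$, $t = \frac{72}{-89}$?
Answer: $\frac{1039253}{1478942} \approx 0.7027$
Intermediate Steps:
$t = - \frac{72}{89}$ ($t = 72 \left(- \frac{1}{89}\right) = - \frac{72}{89} \approx -0.80899$)
$f{\left(P,M \right)} = M P^{2}$
$\frac{f{\left(-40 - 27,\frac{108}{58} \right)} - 37350}{-41170 + \left(t - 86\right) 1} = \frac{\frac{108}{58} \left(-40 - 27\right)^{2} - 37350}{-41170 + \left(- \frac{72}{89} - 86\right) 1} = \frac{108 \cdot \frac{1}{58} \left(-67\right)^{2} - 37350}{-41170 - \frac{7726}{89}} = \frac{\frac{54}{29} \cdot 4489 - 37350}{-41170 - \frac{7726}{89}} = \frac{\frac{242406}{29} - 37350}{- \frac{3671856}{89}} = \left(- \frac{840744}{29}\right) \left(- \frac{89}{3671856}\right) = \frac{1039253}{1478942}$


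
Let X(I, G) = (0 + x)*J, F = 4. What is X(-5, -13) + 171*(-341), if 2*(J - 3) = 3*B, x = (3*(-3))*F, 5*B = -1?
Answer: -292041/5 ≈ -58408.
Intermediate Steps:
B = -⅕ (B = (⅕)*(-1) = -⅕ ≈ -0.20000)
x = -36 (x = (3*(-3))*4 = -9*4 = -36)
J = 27/10 (J = 3 + (3*(-⅕))/2 = 3 + (½)*(-⅗) = 3 - 3/10 = 27/10 ≈ 2.7000)
X(I, G) = -486/5 (X(I, G) = (0 - 36)*(27/10) = -36*27/10 = -486/5)
X(-5, -13) + 171*(-341) = -486/5 + 171*(-341) = -486/5 - 58311 = -292041/5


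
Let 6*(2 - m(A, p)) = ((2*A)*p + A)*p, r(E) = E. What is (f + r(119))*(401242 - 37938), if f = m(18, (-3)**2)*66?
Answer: -12209557528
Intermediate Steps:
m(A, p) = 2 - p*(A + 2*A*p)/6 (m(A, p) = 2 - ((2*A)*p + A)*p/6 = 2 - (2*A*p + A)*p/6 = 2 - (A + 2*A*p)*p/6 = 2 - p*(A + 2*A*p)/6)
f = -33726 (f = (2 - 1/3*18*((-3)**2)**2 - 1/6*18*(-3)**2)*66 = (2 - 1/3*18*9**2 - 1/6*18*9)*66 = (2 - 1/3*18*81 - 27)*66 = (2 - 486 - 27)*66 = -511*66 = -33726)
(f + r(119))*(401242 - 37938) = (-33726 + 119)*(401242 - 37938) = -33607*363304 = -12209557528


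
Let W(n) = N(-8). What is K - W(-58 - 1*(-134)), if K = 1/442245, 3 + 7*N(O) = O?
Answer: 4864702/3095715 ≈ 1.5714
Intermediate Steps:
N(O) = -3/7 + O/7
W(n) = -11/7 (W(n) = -3/7 + (1/7)*(-8) = -3/7 - 8/7 = -11/7)
K = 1/442245 ≈ 2.2612e-6
K - W(-58 - 1*(-134)) = 1/442245 - 1*(-11/7) = 1/442245 + 11/7 = 4864702/3095715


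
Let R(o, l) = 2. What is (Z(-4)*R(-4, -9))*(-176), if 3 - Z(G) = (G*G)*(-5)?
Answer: -29216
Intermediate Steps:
Z(G) = 3 + 5*G**2 (Z(G) = 3 - G*G*(-5) = 3 - G**2*(-5) = 3 - (-5)*G**2 = 3 + 5*G**2)
(Z(-4)*R(-4, -9))*(-176) = ((3 + 5*(-4)**2)*2)*(-176) = ((3 + 5*16)*2)*(-176) = ((3 + 80)*2)*(-176) = (83*2)*(-176) = 166*(-176) = -29216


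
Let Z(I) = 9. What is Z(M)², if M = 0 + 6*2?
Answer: 81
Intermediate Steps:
M = 12 (M = 0 + 12 = 12)
Z(M)² = 9² = 81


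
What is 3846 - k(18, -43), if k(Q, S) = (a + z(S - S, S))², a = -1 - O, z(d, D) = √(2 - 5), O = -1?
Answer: 0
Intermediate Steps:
z(d, D) = I*√3 (z(d, D) = √(-3) = I*√3)
a = 0 (a = -1 - 1*(-1) = -1 + 1 = 0)
k(Q, S) = -3 (k(Q, S) = (0 + I*√3)² = (I*√3)² = -3)
3846 - k(18, -43) = 3846 - 1*(-3) = 3846 + 3 = 3849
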